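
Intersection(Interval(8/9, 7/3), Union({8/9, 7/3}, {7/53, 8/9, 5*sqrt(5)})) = {8/9, 7/3}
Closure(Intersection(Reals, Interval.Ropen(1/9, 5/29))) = Interval(1/9, 5/29)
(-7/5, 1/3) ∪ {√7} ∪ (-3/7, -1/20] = (-7/5, 1/3) ∪ {√7}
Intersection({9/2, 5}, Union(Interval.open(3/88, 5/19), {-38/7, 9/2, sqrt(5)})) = {9/2}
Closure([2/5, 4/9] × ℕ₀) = [2/5, 4/9] × ℕ₀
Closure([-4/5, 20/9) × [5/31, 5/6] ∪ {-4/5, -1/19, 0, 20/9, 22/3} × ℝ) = ({-4/5, -1/19, 0, 20/9, 22/3} × ℝ) ∪ ([-4/5, 20/9] × {5/31, 5/6}) ∪ ([-4/5, 20/9) × [5/31, 5/6])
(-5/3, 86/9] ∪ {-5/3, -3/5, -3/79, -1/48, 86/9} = [-5/3, 86/9]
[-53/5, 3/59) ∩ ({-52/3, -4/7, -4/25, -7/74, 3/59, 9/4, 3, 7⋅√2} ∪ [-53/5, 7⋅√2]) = [-53/5, 3/59)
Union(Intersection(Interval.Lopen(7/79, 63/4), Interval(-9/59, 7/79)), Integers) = Integers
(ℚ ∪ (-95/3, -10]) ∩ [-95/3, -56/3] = [-95/3, -56/3] ∪ (ℚ ∩ [-95/3, -56/3])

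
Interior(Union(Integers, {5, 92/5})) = EmptySet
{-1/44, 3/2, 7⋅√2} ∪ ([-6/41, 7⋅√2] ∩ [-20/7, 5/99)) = [-6/41, 5/99) ∪ {3/2, 7⋅√2}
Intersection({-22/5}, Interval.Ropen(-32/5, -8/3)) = {-22/5}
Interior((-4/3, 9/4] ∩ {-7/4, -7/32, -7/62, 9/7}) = ∅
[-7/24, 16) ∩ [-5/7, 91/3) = [-7/24, 16)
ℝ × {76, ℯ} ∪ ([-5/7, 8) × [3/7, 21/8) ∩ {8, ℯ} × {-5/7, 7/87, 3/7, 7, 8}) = ({ℯ} × {3/7}) ∪ (ℝ × {76, ℯ})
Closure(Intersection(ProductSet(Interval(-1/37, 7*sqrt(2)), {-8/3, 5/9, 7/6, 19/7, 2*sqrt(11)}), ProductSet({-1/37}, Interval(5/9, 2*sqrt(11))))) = ProductSet({-1/37}, {5/9, 7/6, 19/7, 2*sqrt(11)})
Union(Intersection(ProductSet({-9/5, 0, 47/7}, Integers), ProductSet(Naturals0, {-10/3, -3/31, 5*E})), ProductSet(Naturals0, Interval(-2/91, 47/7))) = ProductSet(Naturals0, Interval(-2/91, 47/7))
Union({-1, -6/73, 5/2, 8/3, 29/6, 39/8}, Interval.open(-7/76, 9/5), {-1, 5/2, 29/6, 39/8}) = Union({-1, 5/2, 8/3, 29/6, 39/8}, Interval.open(-7/76, 9/5))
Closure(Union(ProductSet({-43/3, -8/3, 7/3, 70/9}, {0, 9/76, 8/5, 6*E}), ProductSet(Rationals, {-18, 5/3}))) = Union(ProductSet({-43/3, -8/3, 7/3, 70/9}, {0, 9/76, 8/5, 6*E}), ProductSet(Reals, {-18, 5/3}))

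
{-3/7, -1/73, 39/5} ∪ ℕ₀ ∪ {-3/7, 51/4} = {-3/7, -1/73, 39/5, 51/4} ∪ ℕ₀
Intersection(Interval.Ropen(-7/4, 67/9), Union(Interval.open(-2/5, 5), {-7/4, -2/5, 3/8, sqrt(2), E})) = Union({-7/4}, Interval.Ropen(-2/5, 5))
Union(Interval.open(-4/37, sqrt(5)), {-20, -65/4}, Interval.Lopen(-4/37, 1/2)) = Union({-20, -65/4}, Interval.open(-4/37, sqrt(5)))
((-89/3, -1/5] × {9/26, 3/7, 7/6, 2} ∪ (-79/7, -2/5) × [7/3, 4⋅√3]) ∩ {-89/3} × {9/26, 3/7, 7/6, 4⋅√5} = ∅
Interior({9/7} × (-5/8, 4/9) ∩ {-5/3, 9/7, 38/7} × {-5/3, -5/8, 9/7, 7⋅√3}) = ∅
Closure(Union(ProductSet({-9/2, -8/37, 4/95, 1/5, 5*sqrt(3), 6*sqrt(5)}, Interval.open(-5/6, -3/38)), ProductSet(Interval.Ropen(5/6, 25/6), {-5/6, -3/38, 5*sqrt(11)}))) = Union(ProductSet({-9/2, -8/37, 4/95, 1/5, 5*sqrt(3), 6*sqrt(5)}, Interval(-5/6, -3/38)), ProductSet(Interval(5/6, 25/6), {-5/6, -3/38, 5*sqrt(11)}))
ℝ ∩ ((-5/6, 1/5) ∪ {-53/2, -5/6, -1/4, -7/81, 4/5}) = {-53/2, 4/5} ∪ [-5/6, 1/5)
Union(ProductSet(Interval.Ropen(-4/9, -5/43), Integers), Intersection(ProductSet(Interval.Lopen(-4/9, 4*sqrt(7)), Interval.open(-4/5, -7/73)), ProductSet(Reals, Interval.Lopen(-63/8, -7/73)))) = Union(ProductSet(Interval.Ropen(-4/9, -5/43), Integers), ProductSet(Interval.Lopen(-4/9, 4*sqrt(7)), Interval.open(-4/5, -7/73)))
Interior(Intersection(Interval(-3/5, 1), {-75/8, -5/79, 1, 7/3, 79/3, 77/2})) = EmptySet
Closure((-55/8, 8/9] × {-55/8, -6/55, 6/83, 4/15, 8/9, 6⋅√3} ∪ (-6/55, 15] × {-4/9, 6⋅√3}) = ([-6/55, 15] × {-4/9, 6⋅√3}) ∪ ([-55/8, 8/9] × {-55/8, -6/55, 6/83, 4/15, 8/9, 6⋅√3})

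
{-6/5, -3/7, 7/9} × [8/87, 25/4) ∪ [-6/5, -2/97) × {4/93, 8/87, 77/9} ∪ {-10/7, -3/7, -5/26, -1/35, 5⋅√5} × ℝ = ({-6/5, -3/7, 7/9} × [8/87, 25/4)) ∪ ([-6/5, -2/97) × {4/93, 8/87, 77/9}) ∪ ({-10/7, -3/7, -5/26, -1/35, 5⋅√5} × ℝ)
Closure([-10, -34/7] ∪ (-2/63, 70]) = [-10, -34/7] ∪ [-2/63, 70]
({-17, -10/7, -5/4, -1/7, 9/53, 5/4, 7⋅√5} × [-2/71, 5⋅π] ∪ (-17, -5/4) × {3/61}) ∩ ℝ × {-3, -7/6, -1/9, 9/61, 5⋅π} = {-17, -10/7, -5/4, -1/7, 9/53, 5/4, 7⋅√5} × {9/61, 5⋅π}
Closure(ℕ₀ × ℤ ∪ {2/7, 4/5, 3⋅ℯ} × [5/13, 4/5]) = (ℕ₀ × ℤ) ∪ ({2/7, 4/5, 3⋅ℯ} × [5/13, 4/5])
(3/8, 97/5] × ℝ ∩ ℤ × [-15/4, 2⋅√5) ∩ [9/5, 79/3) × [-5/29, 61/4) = {2, 3, …, 19} × [-5/29, 2⋅√5)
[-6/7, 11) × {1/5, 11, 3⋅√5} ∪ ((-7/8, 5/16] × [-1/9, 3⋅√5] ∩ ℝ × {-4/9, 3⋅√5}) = ((-7/8, 5/16] × {3⋅√5}) ∪ ([-6/7, 11) × {1/5, 11, 3⋅√5})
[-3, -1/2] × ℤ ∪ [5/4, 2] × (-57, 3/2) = ([-3, -1/2] × ℤ) ∪ ([5/4, 2] × (-57, 3/2))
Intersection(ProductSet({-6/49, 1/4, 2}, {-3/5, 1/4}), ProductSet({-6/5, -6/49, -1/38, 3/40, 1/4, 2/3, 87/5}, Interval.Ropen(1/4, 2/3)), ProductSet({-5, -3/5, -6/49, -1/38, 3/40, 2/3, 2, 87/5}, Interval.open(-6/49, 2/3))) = ProductSet({-6/49}, {1/4})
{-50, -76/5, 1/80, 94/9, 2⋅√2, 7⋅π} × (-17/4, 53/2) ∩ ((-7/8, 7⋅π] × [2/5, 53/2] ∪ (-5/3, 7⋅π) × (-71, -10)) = {1/80, 94/9, 2⋅√2, 7⋅π} × [2/5, 53/2)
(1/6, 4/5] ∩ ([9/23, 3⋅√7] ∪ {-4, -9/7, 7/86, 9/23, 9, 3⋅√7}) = [9/23, 4/5]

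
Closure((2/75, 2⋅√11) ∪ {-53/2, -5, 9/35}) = {-53/2, -5} ∪ [2/75, 2⋅√11]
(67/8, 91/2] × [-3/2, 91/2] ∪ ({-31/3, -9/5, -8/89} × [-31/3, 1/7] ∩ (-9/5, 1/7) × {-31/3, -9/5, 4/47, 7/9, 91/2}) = ({-8/89} × {-31/3, -9/5, 4/47}) ∪ ((67/8, 91/2] × [-3/2, 91/2])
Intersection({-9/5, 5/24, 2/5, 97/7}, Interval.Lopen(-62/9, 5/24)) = {-9/5, 5/24}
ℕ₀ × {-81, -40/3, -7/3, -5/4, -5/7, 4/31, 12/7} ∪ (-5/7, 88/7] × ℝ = ((-5/7, 88/7] × ℝ) ∪ (ℕ₀ × {-81, -40/3, -7/3, -5/4, -5/7, 4/31, 12/7})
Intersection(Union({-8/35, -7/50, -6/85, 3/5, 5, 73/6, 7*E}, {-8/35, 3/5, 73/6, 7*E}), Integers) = {5}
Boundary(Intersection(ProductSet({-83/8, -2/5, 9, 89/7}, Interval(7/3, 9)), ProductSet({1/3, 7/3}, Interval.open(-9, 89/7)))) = EmptySet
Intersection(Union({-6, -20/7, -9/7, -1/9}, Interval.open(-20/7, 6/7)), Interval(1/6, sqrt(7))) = Interval.Ropen(1/6, 6/7)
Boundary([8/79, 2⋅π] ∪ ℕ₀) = {8/79, 2⋅π} ∪ (ℕ₀ \ (8/79, 2⋅π))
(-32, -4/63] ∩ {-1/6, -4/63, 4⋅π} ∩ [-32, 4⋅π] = {-1/6, -4/63}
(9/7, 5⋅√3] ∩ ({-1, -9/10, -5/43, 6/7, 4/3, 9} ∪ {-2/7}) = {4/3}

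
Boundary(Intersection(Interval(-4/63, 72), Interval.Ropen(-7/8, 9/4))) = {-4/63, 9/4}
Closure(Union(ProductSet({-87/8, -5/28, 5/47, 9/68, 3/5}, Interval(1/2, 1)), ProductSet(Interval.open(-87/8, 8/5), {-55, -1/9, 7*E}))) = Union(ProductSet({-87/8, -5/28, 5/47, 9/68, 3/5}, Interval(1/2, 1)), ProductSet(Interval(-87/8, 8/5), {-55, -1/9, 7*E}))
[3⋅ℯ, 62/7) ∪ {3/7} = {3/7} ∪ [3⋅ℯ, 62/7)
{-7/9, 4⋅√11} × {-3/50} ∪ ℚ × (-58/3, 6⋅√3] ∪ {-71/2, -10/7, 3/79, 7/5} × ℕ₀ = ({-71/2, -10/7, 3/79, 7/5} × ℕ₀) ∪ ({-7/9, 4⋅√11} × {-3/50}) ∪ (ℚ × (-58/3, 6⋅√3])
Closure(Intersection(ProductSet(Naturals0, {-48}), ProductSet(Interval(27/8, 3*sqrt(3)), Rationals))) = ProductSet(Range(4, 6, 1), {-48})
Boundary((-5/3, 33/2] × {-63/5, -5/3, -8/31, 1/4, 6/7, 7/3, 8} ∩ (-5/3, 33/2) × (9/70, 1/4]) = [-5/3, 33/2] × {1/4}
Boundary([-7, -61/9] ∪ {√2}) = {-7, -61/9, √2}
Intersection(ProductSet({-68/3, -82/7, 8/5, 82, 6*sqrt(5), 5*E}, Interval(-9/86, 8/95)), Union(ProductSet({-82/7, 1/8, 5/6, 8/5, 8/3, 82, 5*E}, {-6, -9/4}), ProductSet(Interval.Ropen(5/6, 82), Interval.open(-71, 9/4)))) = ProductSet({8/5, 6*sqrt(5), 5*E}, Interval(-9/86, 8/95))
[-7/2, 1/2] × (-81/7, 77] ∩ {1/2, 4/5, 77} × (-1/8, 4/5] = {1/2} × (-1/8, 4/5]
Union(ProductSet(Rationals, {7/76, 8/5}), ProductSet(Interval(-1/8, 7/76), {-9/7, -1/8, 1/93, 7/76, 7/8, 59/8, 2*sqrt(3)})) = Union(ProductSet(Interval(-1/8, 7/76), {-9/7, -1/8, 1/93, 7/76, 7/8, 59/8, 2*sqrt(3)}), ProductSet(Rationals, {7/76, 8/5}))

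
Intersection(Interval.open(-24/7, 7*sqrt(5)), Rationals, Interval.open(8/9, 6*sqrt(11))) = Intersection(Interval.open(8/9, 7*sqrt(5)), Rationals)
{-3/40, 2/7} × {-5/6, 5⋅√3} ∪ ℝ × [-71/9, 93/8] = ℝ × [-71/9, 93/8]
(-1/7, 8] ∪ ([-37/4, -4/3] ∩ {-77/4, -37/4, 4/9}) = {-37/4} ∪ (-1/7, 8]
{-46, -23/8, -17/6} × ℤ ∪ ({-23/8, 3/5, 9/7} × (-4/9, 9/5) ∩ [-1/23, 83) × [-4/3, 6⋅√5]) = ({-46, -23/8, -17/6} × ℤ) ∪ ({3/5, 9/7} × (-4/9, 9/5))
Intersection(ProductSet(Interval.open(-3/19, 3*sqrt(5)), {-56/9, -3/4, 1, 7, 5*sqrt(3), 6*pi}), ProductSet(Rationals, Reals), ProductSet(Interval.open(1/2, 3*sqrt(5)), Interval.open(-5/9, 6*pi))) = ProductSet(Intersection(Interval.open(1/2, 3*sqrt(5)), Rationals), {1, 7, 5*sqrt(3)})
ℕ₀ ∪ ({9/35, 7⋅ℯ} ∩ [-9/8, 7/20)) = ℕ₀ ∪ {9/35}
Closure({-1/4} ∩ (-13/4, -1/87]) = {-1/4}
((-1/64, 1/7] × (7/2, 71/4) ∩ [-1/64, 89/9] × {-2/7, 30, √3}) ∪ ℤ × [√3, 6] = ℤ × [√3, 6]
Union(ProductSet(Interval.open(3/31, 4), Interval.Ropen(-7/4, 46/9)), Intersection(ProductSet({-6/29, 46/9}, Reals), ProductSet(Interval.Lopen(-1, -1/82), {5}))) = Union(ProductSet({-6/29}, {5}), ProductSet(Interval.open(3/31, 4), Interval.Ropen(-7/4, 46/9)))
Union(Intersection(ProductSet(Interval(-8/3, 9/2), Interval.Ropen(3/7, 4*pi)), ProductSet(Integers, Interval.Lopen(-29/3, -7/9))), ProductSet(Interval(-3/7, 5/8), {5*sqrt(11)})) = ProductSet(Interval(-3/7, 5/8), {5*sqrt(11)})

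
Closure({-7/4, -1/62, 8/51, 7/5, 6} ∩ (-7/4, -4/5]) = ∅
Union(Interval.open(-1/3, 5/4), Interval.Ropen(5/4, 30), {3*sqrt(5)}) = Interval.open(-1/3, 30)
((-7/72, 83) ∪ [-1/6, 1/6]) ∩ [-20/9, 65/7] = [-1/6, 65/7]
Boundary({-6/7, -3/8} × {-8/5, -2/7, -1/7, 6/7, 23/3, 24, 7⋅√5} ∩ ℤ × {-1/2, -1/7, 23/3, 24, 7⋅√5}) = ∅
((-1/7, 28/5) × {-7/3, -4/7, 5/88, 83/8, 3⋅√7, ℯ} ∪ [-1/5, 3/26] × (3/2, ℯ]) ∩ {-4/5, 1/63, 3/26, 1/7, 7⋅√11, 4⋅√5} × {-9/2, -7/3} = {1/63, 3/26, 1/7} × {-7/3}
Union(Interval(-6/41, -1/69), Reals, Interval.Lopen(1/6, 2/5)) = Interval(-oo, oo)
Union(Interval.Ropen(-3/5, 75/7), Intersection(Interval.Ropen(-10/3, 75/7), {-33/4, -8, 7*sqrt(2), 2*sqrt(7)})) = Interval.Ropen(-3/5, 75/7)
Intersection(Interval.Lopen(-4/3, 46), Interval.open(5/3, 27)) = Interval.open(5/3, 27)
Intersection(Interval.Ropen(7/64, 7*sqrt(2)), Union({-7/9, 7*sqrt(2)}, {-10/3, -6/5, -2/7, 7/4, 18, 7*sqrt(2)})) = {7/4}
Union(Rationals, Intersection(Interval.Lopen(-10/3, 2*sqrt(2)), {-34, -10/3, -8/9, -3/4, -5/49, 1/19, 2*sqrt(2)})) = Union({2*sqrt(2)}, Rationals)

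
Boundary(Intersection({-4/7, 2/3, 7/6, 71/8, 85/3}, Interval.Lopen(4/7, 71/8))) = {2/3, 7/6, 71/8}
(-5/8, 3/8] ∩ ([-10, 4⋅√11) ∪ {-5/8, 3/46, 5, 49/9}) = (-5/8, 3/8]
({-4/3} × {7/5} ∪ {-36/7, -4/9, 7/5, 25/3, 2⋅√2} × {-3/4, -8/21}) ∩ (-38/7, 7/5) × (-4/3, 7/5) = {-36/7, -4/9} × {-3/4, -8/21}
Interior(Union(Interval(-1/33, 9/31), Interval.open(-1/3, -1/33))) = Interval.open(-1/3, 9/31)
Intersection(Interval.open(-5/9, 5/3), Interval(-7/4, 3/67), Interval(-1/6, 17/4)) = Interval(-1/6, 3/67)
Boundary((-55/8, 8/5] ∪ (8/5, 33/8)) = {-55/8, 33/8}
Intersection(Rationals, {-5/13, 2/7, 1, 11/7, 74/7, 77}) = {-5/13, 2/7, 1, 11/7, 74/7, 77}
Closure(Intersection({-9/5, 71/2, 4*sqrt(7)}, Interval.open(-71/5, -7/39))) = {-9/5}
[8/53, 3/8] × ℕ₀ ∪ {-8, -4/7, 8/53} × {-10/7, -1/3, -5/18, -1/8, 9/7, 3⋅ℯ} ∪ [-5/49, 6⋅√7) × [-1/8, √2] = ([8/53, 3/8] × ℕ₀) ∪ ({-8, -4/7, 8/53} × {-10/7, -1/3, -5/18, -1/8, 9/7, 3⋅ℯ}) ∪ ([-5/49, 6⋅√7) × [-1/8, √2])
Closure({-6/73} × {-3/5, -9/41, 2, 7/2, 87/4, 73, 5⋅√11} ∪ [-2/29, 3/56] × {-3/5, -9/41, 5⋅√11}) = ([-2/29, 3/56] × {-3/5, -9/41, 5⋅√11}) ∪ ({-6/73} × {-3/5, -9/41, 2, 7/2, 87/4, 73, 5⋅√11})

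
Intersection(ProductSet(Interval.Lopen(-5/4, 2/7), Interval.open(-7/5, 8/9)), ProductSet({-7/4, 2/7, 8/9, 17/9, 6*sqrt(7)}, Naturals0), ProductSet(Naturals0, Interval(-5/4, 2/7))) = EmptySet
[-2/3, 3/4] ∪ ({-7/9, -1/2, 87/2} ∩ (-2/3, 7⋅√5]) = [-2/3, 3/4]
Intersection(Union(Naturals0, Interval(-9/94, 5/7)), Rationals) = Union(Intersection(Interval(-9/94, 5/7), Rationals), Naturals0)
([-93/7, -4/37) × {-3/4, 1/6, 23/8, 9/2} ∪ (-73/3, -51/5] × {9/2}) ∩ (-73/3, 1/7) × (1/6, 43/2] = ((-73/3, -51/5] × {9/2}) ∪ ([-93/7, -4/37) × {23/8, 9/2})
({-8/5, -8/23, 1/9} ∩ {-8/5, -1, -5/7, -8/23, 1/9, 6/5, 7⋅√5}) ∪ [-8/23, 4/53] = {-8/5, 1/9} ∪ [-8/23, 4/53]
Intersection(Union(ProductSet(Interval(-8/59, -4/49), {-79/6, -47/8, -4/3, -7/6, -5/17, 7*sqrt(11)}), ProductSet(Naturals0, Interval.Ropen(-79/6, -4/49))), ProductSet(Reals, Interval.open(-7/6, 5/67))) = Union(ProductSet(Interval(-8/59, -4/49), {-5/17}), ProductSet(Naturals0, Interval.open(-7/6, -4/49)))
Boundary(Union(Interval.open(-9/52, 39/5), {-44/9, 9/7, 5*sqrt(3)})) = {-44/9, -9/52, 39/5, 5*sqrt(3)}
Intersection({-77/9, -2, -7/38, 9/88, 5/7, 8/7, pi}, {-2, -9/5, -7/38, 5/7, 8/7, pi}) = {-2, -7/38, 5/7, 8/7, pi}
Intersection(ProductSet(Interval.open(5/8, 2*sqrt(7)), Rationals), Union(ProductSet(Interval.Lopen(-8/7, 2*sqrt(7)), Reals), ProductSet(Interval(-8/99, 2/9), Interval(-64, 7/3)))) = ProductSet(Interval.open(5/8, 2*sqrt(7)), Rationals)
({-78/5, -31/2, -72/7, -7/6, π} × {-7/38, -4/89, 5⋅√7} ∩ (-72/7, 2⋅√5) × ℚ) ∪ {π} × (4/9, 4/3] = ({-7/6, π} × {-7/38, -4/89}) ∪ ({π} × (4/9, 4/3])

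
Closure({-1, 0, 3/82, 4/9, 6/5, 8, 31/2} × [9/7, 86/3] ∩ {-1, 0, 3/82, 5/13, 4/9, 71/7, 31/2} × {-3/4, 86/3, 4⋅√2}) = {-1, 0, 3/82, 4/9, 31/2} × {86/3, 4⋅√2}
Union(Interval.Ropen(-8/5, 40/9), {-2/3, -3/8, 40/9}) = Interval(-8/5, 40/9)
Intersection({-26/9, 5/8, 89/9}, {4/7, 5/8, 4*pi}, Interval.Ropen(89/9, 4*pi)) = EmptySet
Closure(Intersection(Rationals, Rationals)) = Reals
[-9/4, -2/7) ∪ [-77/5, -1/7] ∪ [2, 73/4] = [-77/5, -1/7] ∪ [2, 73/4]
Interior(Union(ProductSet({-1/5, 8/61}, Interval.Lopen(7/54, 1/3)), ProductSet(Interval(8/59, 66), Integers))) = EmptySet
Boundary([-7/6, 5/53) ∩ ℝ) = {-7/6, 5/53}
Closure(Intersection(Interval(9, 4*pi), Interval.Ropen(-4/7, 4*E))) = Interval(9, 4*E)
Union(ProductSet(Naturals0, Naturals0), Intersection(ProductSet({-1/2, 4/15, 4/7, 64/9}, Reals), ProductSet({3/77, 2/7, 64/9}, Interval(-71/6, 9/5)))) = Union(ProductSet({64/9}, Interval(-71/6, 9/5)), ProductSet(Naturals0, Naturals0))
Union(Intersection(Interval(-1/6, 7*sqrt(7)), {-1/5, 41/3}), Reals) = Reals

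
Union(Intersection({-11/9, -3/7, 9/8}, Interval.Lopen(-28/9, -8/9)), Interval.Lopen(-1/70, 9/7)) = Union({-11/9}, Interval.Lopen(-1/70, 9/7))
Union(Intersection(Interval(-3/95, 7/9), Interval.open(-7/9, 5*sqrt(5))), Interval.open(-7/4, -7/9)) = Union(Interval.open(-7/4, -7/9), Interval(-3/95, 7/9))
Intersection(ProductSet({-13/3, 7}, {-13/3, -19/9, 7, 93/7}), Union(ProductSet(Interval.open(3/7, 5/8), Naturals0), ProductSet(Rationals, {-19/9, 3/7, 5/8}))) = ProductSet({-13/3, 7}, {-19/9})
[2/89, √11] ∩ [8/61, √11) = [8/61, √11)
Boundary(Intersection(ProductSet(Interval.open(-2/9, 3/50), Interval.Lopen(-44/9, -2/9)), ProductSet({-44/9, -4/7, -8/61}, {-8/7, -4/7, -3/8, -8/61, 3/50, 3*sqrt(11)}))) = ProductSet({-8/61}, {-8/7, -4/7, -3/8})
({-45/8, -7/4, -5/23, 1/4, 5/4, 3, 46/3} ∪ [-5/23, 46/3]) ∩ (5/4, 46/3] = (5/4, 46/3]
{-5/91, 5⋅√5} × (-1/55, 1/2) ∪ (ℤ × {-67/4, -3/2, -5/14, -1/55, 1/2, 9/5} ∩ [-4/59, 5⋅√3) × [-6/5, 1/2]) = ({0, 1, …, 8} × {-5/14, -1/55, 1/2}) ∪ ({-5/91, 5⋅√5} × (-1/55, 1/2))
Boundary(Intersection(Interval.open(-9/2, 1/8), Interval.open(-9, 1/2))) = {-9/2, 1/8}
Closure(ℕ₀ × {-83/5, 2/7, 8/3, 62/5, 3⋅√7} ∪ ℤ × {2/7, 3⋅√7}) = (ℤ × {2/7, 3⋅√7}) ∪ (ℕ₀ × {-83/5, 2/7, 8/3, 62/5, 3⋅√7})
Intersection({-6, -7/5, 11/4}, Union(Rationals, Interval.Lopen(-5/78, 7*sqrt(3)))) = {-6, -7/5, 11/4}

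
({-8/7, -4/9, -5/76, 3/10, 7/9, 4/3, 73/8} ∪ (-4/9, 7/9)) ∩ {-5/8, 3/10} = {3/10}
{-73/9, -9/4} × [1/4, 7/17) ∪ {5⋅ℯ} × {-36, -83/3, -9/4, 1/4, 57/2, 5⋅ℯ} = ({-73/9, -9/4} × [1/4, 7/17)) ∪ ({5⋅ℯ} × {-36, -83/3, -9/4, 1/4, 57/2, 5⋅ℯ})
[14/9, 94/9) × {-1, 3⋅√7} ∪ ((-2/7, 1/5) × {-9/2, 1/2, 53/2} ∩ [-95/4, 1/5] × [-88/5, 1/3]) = ((-2/7, 1/5) × {-9/2}) ∪ ([14/9, 94/9) × {-1, 3⋅√7})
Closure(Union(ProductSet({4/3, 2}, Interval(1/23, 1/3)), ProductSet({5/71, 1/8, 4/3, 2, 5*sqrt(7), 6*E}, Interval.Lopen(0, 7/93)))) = Union(ProductSet({4/3, 2}, Interval(1/23, 1/3)), ProductSet({5/71, 1/8, 4/3, 2, 5*sqrt(7), 6*E}, Interval(0, 7/93)))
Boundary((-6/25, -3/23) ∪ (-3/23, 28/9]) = {-6/25, -3/23, 28/9}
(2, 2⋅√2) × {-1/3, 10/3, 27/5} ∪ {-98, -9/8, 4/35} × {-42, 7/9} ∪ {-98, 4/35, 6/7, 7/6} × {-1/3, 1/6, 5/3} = ({-98, -9/8, 4/35} × {-42, 7/9}) ∪ ({-98, 4/35, 6/7, 7/6} × {-1/3, 1/6, 5/3}) ∪ ((2, 2⋅√2) × {-1/3, 10/3, 27/5})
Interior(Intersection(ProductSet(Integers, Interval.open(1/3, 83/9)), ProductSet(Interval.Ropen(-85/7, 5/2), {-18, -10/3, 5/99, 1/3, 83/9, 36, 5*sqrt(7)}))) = EmptySet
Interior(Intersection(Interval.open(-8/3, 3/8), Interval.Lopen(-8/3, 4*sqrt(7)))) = Interval.open(-8/3, 3/8)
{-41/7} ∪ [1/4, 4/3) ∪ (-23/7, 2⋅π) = {-41/7} ∪ (-23/7, 2⋅π)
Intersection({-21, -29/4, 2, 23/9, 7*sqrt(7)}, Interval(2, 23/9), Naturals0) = {2}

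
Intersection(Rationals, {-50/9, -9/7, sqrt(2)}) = {-50/9, -9/7}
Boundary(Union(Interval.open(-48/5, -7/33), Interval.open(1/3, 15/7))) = {-48/5, -7/33, 1/3, 15/7}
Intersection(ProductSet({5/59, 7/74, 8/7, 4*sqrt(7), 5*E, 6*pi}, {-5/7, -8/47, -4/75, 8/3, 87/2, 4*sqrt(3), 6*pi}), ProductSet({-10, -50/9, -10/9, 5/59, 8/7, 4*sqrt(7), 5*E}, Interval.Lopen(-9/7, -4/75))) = ProductSet({5/59, 8/7, 4*sqrt(7), 5*E}, {-5/7, -8/47, -4/75})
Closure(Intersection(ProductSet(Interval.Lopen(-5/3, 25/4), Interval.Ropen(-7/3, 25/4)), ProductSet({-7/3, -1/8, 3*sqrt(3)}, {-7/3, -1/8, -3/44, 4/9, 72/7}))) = ProductSet({-1/8, 3*sqrt(3)}, {-7/3, -1/8, -3/44, 4/9})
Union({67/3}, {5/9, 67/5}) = {5/9, 67/5, 67/3}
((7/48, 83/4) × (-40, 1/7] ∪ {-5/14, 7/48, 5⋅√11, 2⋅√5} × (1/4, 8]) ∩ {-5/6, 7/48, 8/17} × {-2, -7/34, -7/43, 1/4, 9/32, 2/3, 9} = ({7/48} × {9/32, 2/3}) ∪ ({8/17} × {-2, -7/34, -7/43})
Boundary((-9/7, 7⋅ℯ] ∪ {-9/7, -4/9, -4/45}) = {-9/7, 7⋅ℯ}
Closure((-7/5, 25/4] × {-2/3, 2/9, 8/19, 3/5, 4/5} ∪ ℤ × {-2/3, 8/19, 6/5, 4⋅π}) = (ℤ × {-2/3, 8/19, 6/5, 4⋅π}) ∪ ([-7/5, 25/4] × {-2/3, 2/9, 8/19, 3/5, 4/5})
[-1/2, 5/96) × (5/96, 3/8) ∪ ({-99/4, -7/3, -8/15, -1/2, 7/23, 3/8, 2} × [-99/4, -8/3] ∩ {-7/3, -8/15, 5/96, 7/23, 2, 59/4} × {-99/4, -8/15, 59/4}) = ({-7/3, -8/15, 7/23, 2} × {-99/4}) ∪ ([-1/2, 5/96) × (5/96, 3/8))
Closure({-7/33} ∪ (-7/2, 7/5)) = [-7/2, 7/5]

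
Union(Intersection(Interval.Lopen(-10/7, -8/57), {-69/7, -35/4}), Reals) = Reals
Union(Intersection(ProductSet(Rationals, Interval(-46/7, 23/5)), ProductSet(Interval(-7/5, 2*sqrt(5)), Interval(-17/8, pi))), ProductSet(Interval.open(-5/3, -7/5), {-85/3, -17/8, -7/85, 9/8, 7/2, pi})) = Union(ProductSet(Intersection(Interval(-7/5, 2*sqrt(5)), Rationals), Interval(-17/8, pi)), ProductSet(Interval.open(-5/3, -7/5), {-85/3, -17/8, -7/85, 9/8, 7/2, pi}))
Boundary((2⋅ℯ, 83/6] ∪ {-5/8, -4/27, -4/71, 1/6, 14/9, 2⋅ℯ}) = {-5/8, -4/27, -4/71, 1/6, 14/9, 83/6, 2⋅ℯ}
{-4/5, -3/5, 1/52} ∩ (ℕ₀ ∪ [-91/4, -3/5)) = {-4/5}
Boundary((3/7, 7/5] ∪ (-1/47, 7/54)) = {-1/47, 7/54, 3/7, 7/5}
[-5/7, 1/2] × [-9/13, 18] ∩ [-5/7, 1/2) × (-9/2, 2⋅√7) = [-5/7, 1/2) × [-9/13, 2⋅√7)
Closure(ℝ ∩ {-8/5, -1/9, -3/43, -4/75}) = {-8/5, -1/9, -3/43, -4/75}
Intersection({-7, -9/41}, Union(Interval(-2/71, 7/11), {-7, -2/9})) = {-7}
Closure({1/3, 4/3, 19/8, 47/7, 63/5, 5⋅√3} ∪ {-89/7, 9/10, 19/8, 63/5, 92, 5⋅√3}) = {-89/7, 1/3, 9/10, 4/3, 19/8, 47/7, 63/5, 92, 5⋅√3}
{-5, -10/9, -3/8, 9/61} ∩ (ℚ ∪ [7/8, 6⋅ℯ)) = {-5, -10/9, -3/8, 9/61}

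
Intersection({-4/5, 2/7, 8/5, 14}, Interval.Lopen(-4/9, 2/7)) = {2/7}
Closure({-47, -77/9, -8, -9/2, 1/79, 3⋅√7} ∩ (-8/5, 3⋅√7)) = {1/79}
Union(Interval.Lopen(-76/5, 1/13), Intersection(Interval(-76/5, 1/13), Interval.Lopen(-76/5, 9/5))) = Interval.Lopen(-76/5, 1/13)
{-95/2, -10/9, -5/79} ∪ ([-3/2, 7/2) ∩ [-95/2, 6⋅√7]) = {-95/2} ∪ [-3/2, 7/2)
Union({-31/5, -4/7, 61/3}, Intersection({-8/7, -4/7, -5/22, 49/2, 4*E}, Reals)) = {-31/5, -8/7, -4/7, -5/22, 61/3, 49/2, 4*E}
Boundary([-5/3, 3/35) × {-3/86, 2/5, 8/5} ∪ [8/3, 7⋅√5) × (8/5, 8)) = ([-5/3, 3/35] × {-3/86, 2/5, 8/5}) ∪ ({8/3, 7⋅√5} × [8/5, 8]) ∪ ([8/3, 7⋅√5] × {8/5, 8})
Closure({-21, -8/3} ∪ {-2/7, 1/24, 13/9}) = {-21, -8/3, -2/7, 1/24, 13/9}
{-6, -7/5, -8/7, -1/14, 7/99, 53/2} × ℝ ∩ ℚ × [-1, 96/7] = {-6, -7/5, -8/7, -1/14, 7/99, 53/2} × [-1, 96/7]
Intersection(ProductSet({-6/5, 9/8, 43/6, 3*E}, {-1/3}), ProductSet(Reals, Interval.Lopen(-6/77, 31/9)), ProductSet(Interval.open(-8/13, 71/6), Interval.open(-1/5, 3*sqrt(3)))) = EmptySet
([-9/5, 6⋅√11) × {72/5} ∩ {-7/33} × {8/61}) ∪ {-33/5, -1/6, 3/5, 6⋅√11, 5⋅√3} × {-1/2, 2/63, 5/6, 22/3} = {-33/5, -1/6, 3/5, 6⋅√11, 5⋅√3} × {-1/2, 2/63, 5/6, 22/3}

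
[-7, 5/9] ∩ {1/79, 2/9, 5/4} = {1/79, 2/9}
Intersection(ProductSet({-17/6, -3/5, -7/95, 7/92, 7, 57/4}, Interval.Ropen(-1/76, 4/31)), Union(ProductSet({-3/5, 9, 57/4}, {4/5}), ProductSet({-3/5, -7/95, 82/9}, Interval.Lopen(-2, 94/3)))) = ProductSet({-3/5, -7/95}, Interval.Ropen(-1/76, 4/31))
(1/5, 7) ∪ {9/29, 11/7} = (1/5, 7)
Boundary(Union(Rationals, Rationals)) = Reals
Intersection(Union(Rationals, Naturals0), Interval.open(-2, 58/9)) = Intersection(Interval.open(-2, 58/9), Rationals)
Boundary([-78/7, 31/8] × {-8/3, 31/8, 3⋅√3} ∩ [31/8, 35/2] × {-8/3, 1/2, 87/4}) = {31/8} × {-8/3}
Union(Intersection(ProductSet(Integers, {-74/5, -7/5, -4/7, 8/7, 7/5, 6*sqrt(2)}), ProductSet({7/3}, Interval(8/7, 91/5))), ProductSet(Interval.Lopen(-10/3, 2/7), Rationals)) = ProductSet(Interval.Lopen(-10/3, 2/7), Rationals)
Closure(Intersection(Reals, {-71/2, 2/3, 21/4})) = {-71/2, 2/3, 21/4}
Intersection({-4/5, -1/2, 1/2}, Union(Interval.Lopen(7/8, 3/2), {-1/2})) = {-1/2}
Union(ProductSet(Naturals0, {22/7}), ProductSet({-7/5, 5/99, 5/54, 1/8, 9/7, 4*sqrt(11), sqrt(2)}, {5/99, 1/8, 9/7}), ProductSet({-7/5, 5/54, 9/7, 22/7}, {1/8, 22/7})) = Union(ProductSet({-7/5, 5/54, 9/7, 22/7}, {1/8, 22/7}), ProductSet({-7/5, 5/99, 5/54, 1/8, 9/7, 4*sqrt(11), sqrt(2)}, {5/99, 1/8, 9/7}), ProductSet(Naturals0, {22/7}))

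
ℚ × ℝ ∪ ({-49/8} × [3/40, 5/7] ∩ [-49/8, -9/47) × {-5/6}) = ℚ × ℝ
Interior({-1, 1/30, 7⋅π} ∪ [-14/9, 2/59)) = (-14/9, 2/59)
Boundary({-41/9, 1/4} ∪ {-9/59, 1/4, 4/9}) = {-41/9, -9/59, 1/4, 4/9}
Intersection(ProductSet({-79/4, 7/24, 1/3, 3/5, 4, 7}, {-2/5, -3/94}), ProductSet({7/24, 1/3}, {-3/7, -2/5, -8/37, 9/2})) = ProductSet({7/24, 1/3}, {-2/5})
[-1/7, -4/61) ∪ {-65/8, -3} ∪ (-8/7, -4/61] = {-65/8, -3} ∪ (-8/7, -4/61]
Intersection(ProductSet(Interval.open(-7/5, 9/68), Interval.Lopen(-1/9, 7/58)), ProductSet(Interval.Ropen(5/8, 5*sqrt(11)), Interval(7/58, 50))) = EmptySet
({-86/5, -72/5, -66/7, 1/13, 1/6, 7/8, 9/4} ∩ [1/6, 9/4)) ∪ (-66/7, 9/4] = (-66/7, 9/4]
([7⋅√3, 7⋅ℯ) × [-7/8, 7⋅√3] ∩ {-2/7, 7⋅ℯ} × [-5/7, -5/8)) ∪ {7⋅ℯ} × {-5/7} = {7⋅ℯ} × {-5/7}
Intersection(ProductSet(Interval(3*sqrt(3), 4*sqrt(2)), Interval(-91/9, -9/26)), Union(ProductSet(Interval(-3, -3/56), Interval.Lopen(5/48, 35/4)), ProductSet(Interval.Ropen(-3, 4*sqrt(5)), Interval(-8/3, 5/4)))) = ProductSet(Interval(3*sqrt(3), 4*sqrt(2)), Interval(-8/3, -9/26))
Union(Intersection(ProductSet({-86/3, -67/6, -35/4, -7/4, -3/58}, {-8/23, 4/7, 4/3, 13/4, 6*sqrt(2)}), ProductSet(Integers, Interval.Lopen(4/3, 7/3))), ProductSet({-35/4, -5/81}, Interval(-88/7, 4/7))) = ProductSet({-35/4, -5/81}, Interval(-88/7, 4/7))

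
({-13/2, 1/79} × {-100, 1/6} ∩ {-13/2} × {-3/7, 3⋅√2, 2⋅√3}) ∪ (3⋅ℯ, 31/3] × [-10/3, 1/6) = (3⋅ℯ, 31/3] × [-10/3, 1/6)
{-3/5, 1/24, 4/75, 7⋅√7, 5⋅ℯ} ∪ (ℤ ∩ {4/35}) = {-3/5, 1/24, 4/75, 7⋅√7, 5⋅ℯ}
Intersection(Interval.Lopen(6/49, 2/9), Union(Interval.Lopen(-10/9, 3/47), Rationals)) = Intersection(Interval.Lopen(6/49, 2/9), Rationals)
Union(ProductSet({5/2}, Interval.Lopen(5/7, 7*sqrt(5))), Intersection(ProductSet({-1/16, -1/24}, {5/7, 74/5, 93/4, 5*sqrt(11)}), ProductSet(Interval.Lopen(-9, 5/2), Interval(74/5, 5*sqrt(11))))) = Union(ProductSet({5/2}, Interval.Lopen(5/7, 7*sqrt(5))), ProductSet({-1/16, -1/24}, {74/5, 5*sqrt(11)}))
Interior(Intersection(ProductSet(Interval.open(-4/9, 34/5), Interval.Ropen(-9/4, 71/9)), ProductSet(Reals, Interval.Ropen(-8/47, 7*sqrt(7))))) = ProductSet(Interval.open(-4/9, 34/5), Interval.open(-8/47, 71/9))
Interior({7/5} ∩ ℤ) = ∅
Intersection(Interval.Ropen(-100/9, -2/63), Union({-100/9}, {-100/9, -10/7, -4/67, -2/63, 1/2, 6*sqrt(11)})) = {-100/9, -10/7, -4/67}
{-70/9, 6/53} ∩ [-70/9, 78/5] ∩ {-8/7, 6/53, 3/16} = {6/53}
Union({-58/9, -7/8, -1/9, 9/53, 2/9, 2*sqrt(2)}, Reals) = Reals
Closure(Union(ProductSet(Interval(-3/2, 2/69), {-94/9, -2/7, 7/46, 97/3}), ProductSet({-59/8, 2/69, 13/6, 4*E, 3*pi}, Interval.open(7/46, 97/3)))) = Union(ProductSet({-59/8, 2/69, 13/6, 4*E, 3*pi}, Interval(7/46, 97/3)), ProductSet(Interval(-3/2, 2/69), {-94/9, -2/7, 7/46, 97/3}))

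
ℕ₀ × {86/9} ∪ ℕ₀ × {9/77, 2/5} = ℕ₀ × {9/77, 2/5, 86/9}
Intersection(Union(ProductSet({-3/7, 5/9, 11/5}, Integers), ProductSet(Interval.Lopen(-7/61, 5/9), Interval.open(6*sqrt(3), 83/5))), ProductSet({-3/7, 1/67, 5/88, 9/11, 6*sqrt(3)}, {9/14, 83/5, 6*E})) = ProductSet({1/67, 5/88}, {6*E})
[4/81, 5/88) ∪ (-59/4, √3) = (-59/4, √3)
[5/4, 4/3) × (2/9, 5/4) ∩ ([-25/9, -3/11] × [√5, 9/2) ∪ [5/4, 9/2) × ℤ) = [5/4, 4/3) × {1}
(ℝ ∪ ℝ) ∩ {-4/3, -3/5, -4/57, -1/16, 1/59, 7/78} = {-4/3, -3/5, -4/57, -1/16, 1/59, 7/78}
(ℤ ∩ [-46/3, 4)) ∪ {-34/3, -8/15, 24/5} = {-15, -14, …, 3} ∪ {-34/3, -8/15, 24/5}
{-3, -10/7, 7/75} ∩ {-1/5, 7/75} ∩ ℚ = {7/75}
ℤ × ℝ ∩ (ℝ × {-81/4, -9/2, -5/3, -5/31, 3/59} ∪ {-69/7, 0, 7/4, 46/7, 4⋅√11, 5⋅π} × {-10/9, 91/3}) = ({0} × {-10/9, 91/3}) ∪ (ℤ × {-81/4, -9/2, -5/3, -5/31, 3/59})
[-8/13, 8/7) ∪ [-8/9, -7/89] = [-8/9, 8/7)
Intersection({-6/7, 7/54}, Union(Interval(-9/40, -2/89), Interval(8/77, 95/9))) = {7/54}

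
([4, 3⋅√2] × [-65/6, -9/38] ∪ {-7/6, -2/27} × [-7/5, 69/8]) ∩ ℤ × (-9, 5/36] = {4} × (-9, -9/38]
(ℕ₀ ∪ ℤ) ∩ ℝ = ℤ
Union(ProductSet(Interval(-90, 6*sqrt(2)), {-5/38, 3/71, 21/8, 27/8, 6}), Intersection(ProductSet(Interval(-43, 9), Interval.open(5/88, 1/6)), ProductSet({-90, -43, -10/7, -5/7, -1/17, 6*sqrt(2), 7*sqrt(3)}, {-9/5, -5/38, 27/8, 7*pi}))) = ProductSet(Interval(-90, 6*sqrt(2)), {-5/38, 3/71, 21/8, 27/8, 6})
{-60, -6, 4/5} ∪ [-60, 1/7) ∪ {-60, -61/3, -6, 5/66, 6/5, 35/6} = [-60, 1/7) ∪ {4/5, 6/5, 35/6}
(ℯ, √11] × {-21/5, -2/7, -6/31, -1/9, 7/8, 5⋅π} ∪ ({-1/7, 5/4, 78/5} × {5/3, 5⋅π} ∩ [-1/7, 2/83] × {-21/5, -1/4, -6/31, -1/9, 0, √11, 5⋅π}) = ({-1/7} × {5⋅π}) ∪ ((ℯ, √11] × {-21/5, -2/7, -6/31, -1/9, 7/8, 5⋅π})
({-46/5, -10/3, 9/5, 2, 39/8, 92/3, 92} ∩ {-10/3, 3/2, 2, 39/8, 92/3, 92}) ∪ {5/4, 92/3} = {-10/3, 5/4, 2, 39/8, 92/3, 92}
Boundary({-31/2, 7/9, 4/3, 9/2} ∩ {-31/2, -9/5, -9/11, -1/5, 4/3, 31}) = {-31/2, 4/3}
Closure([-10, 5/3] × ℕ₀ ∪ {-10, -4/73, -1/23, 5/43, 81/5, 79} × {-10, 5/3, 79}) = ([-10, 5/3] × ℕ₀) ∪ ({-10, -4/73, -1/23, 5/43, 81/5, 79} × {-10, 5/3, 79})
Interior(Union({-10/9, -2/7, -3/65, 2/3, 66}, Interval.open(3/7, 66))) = Interval.open(3/7, 66)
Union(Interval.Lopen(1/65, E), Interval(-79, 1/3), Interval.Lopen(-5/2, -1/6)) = Interval(-79, E)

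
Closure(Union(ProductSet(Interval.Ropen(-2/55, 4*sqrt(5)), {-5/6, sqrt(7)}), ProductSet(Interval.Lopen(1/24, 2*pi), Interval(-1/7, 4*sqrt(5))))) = Union(ProductSet(Interval(-2/55, 4*sqrt(5)), {-5/6, sqrt(7)}), ProductSet(Interval(1/24, 2*pi), Interval(-1/7, 4*sqrt(5))))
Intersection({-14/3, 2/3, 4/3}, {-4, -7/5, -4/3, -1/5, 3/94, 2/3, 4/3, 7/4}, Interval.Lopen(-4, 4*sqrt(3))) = {2/3, 4/3}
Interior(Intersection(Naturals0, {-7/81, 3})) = EmptySet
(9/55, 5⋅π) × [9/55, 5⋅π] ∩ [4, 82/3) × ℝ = [4, 5⋅π) × [9/55, 5⋅π]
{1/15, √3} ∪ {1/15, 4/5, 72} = {1/15, 4/5, 72, √3}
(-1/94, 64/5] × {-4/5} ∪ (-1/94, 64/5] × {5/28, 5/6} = (-1/94, 64/5] × {-4/5, 5/28, 5/6}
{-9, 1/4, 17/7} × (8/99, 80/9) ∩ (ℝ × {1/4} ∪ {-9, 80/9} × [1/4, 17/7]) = ({-9, 1/4, 17/7} × {1/4}) ∪ ({-9} × [1/4, 17/7])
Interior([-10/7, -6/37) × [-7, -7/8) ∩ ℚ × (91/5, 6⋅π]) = ∅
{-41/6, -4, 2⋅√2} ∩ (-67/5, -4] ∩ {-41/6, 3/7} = {-41/6}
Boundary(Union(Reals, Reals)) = EmptySet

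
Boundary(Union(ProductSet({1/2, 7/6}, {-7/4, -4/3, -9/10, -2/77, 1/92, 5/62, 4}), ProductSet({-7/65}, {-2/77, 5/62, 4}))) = Union(ProductSet({-7/65}, {-2/77, 5/62, 4}), ProductSet({1/2, 7/6}, {-7/4, -4/3, -9/10, -2/77, 1/92, 5/62, 4}))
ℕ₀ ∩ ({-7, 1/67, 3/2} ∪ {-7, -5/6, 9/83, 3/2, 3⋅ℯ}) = ∅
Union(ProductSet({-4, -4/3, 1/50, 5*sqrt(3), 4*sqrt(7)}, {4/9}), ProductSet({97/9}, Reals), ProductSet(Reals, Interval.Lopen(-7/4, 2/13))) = Union(ProductSet({97/9}, Reals), ProductSet({-4, -4/3, 1/50, 5*sqrt(3), 4*sqrt(7)}, {4/9}), ProductSet(Reals, Interval.Lopen(-7/4, 2/13)))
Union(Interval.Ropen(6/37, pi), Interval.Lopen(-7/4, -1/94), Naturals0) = Union(Interval.Lopen(-7/4, -1/94), Interval.Ropen(6/37, pi), Naturals0)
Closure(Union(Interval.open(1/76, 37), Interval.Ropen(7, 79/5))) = Interval(1/76, 37)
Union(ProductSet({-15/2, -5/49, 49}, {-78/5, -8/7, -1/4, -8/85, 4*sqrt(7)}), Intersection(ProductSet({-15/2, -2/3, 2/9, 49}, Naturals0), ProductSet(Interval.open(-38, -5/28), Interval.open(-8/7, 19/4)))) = Union(ProductSet({-15/2, -2/3}, Range(0, 5, 1)), ProductSet({-15/2, -5/49, 49}, {-78/5, -8/7, -1/4, -8/85, 4*sqrt(7)}))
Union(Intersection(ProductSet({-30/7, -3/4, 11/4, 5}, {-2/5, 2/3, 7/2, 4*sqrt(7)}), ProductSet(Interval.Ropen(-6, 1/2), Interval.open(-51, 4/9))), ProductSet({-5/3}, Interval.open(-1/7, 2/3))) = Union(ProductSet({-5/3}, Interval.open(-1/7, 2/3)), ProductSet({-30/7, -3/4}, {-2/5}))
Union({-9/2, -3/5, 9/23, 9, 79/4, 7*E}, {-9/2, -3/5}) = {-9/2, -3/5, 9/23, 9, 79/4, 7*E}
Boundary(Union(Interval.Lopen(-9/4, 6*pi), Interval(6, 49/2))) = {-9/4, 49/2}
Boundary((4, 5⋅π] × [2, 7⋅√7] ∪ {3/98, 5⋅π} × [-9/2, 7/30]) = ({3/98, 5⋅π} × [-9/2, 7/30]) ∪ ({4, 5⋅π} × [2, 7⋅√7]) ∪ ([4, 5⋅π] × {2, 7⋅√7})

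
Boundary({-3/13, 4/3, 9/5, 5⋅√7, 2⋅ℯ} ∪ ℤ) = ℤ ∪ {-3/13, 4/3, 9/5, 5⋅√7, 2⋅ℯ}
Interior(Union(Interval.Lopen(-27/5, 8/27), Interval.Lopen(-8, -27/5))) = Interval.open(-8, 8/27)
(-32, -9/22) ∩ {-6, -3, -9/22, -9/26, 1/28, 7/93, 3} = {-6, -3}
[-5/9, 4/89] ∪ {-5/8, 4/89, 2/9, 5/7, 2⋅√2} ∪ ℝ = (-∞, ∞)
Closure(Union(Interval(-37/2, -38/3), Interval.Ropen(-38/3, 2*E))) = Interval(-37/2, 2*E)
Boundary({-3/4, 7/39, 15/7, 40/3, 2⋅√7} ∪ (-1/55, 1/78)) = {-3/4, -1/55, 1/78, 7/39, 15/7, 40/3, 2⋅√7}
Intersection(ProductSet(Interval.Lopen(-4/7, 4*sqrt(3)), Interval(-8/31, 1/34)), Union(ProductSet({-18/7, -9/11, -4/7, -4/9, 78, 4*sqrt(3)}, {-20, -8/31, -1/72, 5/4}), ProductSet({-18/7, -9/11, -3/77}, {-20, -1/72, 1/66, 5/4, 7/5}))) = Union(ProductSet({-3/77}, {-1/72, 1/66}), ProductSet({-4/9, 4*sqrt(3)}, {-8/31, -1/72}))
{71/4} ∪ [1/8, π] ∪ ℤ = ℤ ∪ [1/8, π] ∪ {71/4}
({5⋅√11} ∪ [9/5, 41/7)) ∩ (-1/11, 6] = [9/5, 41/7)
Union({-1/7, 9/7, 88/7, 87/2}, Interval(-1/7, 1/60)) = Union({9/7, 88/7, 87/2}, Interval(-1/7, 1/60))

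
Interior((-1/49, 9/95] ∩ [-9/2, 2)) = (-1/49, 9/95)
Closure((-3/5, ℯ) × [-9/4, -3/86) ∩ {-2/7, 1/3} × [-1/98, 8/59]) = ∅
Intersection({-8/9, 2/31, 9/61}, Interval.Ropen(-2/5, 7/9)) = {2/31, 9/61}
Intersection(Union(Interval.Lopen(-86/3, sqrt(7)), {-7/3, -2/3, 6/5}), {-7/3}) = {-7/3}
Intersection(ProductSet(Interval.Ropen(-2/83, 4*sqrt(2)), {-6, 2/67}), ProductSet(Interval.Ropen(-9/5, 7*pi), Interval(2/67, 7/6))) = ProductSet(Interval.Ropen(-2/83, 4*sqrt(2)), {2/67})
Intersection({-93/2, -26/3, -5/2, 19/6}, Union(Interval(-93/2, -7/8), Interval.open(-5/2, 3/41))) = {-93/2, -26/3, -5/2}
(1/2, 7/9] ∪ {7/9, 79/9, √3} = (1/2, 7/9] ∪ {79/9, √3}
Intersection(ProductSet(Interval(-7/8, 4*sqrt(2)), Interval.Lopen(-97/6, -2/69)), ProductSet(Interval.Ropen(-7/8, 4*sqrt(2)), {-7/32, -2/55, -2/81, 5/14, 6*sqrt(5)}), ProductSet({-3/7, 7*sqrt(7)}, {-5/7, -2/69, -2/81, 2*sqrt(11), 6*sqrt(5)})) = EmptySet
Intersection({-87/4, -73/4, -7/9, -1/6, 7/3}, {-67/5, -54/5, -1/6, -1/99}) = {-1/6}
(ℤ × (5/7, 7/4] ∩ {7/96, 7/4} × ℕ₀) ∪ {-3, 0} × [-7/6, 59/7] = {-3, 0} × [-7/6, 59/7]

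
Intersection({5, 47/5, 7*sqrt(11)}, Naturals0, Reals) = {5}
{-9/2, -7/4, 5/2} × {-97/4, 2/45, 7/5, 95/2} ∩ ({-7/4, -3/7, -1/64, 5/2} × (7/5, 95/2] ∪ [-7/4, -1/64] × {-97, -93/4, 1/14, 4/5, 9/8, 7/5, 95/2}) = ({-7/4} × {7/5, 95/2}) ∪ ({-7/4, 5/2} × {95/2})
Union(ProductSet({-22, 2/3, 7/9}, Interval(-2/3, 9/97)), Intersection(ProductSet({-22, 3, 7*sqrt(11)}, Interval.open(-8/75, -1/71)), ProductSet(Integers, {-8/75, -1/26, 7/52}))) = Union(ProductSet({-22, 3}, {-1/26}), ProductSet({-22, 2/3, 7/9}, Interval(-2/3, 9/97)))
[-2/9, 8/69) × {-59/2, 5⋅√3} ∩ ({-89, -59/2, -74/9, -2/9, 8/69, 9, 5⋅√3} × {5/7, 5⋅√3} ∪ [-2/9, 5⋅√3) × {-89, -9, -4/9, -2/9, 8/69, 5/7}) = {-2/9} × {5⋅√3}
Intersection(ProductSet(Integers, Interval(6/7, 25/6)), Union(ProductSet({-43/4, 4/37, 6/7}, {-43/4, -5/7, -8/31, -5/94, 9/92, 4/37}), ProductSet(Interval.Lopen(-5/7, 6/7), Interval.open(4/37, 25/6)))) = ProductSet(Range(0, 1, 1), Interval.Ropen(6/7, 25/6))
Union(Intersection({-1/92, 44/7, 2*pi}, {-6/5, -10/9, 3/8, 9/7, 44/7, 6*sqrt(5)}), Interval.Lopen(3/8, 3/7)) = Union({44/7}, Interval.Lopen(3/8, 3/7))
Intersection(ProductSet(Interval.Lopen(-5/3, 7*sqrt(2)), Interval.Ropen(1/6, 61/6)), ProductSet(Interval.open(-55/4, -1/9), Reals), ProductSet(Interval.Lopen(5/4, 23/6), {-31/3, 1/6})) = EmptySet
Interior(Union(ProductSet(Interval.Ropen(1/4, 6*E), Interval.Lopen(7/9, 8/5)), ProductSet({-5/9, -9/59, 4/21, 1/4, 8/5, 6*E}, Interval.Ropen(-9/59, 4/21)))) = ProductSet(Interval.open(1/4, 6*E), Interval.open(7/9, 8/5))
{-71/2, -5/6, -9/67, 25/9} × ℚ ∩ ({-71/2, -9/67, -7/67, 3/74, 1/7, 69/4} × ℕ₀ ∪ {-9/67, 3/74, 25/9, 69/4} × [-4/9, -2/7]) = ({-71/2, -9/67} × ℕ₀) ∪ ({-9/67, 25/9} × (ℚ ∩ [-4/9, -2/7]))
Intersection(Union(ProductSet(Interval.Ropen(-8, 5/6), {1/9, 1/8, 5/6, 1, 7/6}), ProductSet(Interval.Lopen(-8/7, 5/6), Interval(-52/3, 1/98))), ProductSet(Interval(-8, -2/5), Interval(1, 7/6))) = ProductSet(Interval(-8, -2/5), {1, 7/6})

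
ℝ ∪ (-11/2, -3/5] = (-∞, ∞)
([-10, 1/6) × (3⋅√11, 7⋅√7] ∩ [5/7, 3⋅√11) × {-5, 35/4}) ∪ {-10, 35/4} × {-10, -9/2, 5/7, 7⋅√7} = {-10, 35/4} × {-10, -9/2, 5/7, 7⋅√7}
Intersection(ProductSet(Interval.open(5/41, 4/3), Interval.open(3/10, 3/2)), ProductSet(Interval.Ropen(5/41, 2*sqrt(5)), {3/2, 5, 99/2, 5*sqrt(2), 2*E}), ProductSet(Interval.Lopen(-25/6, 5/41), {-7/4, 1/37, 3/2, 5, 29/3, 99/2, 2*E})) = EmptySet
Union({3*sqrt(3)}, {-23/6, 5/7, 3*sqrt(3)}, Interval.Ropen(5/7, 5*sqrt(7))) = Union({-23/6}, Interval.Ropen(5/7, 5*sqrt(7)))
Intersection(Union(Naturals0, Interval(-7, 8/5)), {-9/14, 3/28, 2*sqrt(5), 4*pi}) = {-9/14, 3/28}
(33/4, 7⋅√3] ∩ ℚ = ℚ ∩ (33/4, 7⋅√3]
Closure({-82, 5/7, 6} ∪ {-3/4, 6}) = {-82, -3/4, 5/7, 6}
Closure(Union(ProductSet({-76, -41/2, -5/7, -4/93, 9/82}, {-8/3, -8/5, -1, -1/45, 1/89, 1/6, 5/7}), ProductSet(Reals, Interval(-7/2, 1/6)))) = Union(ProductSet({-76, -41/2, -5/7, -4/93, 9/82}, {-8/3, -8/5, -1, -1/45, 1/89, 1/6, 5/7}), ProductSet(Reals, Interval(-7/2, 1/6)))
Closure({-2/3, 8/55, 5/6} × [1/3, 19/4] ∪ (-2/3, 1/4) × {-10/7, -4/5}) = ([-2/3, 1/4] × {-10/7, -4/5}) ∪ ({-2/3, 8/55, 5/6} × [1/3, 19/4])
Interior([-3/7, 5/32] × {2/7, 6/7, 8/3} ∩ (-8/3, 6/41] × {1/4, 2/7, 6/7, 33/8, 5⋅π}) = ∅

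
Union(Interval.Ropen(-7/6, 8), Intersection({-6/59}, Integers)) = Interval.Ropen(-7/6, 8)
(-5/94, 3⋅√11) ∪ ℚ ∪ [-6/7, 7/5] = ℚ ∪ [-6/7, 3⋅√11)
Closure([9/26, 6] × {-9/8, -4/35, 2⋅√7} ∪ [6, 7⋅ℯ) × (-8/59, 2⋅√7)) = ([9/26, 6] × {-9/8, -4/35, 2⋅√7}) ∪ ({6, 7⋅ℯ} × [-8/59, 2⋅√7]) ∪ ([6, 7⋅ℯ] × {-8/59, 2⋅√7}) ∪ ([6, 7⋅ℯ) × (-8/59, 2⋅√7))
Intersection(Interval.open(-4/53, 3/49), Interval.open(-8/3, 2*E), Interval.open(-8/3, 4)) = Interval.open(-4/53, 3/49)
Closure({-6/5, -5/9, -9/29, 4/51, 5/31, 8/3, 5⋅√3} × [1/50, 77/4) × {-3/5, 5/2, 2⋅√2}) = {-6/5, -5/9, -9/29, 4/51, 5/31, 8/3, 5⋅√3} × [1/50, 77/4] × {-3/5, 5/2, 2⋅√2}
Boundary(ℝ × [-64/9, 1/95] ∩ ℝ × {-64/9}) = ℝ × {-64/9}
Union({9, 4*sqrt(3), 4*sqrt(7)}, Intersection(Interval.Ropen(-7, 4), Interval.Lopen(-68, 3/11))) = Union({9, 4*sqrt(3), 4*sqrt(7)}, Interval(-7, 3/11))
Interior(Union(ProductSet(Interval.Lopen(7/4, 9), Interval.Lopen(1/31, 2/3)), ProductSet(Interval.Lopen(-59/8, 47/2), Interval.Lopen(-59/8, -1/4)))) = Union(ProductSet(Interval.open(-59/8, 47/2), Interval.open(-59/8, -1/4)), ProductSet(Interval.open(7/4, 9), Interval.open(1/31, 2/3)))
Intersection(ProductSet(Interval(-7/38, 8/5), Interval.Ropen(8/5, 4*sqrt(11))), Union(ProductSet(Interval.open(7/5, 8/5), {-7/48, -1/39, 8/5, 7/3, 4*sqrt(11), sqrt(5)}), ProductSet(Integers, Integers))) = Union(ProductSet(Interval.open(7/5, 8/5), {8/5, 7/3, sqrt(5)}), ProductSet(Range(0, 2, 1), Range(2, 14, 1)))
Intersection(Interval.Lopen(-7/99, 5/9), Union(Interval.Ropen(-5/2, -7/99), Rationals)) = Intersection(Interval.Lopen(-7/99, 5/9), Rationals)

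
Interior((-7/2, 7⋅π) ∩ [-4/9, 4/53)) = (-4/9, 4/53)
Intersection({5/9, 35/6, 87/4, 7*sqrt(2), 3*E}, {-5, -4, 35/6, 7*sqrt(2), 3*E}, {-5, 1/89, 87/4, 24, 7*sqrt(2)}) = {7*sqrt(2)}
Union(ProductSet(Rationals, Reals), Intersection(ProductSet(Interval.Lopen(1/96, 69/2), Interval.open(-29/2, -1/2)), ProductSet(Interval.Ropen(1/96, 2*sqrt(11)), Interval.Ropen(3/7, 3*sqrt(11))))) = ProductSet(Rationals, Reals)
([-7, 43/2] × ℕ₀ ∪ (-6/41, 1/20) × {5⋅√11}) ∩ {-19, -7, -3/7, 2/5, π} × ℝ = {-7, -3/7, 2/5, π} × ℕ₀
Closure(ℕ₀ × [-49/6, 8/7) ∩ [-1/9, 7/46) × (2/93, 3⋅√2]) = {0} × [2/93, 8/7]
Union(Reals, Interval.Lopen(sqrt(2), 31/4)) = Interval(-oo, oo)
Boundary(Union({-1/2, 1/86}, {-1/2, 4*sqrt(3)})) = {-1/2, 1/86, 4*sqrt(3)}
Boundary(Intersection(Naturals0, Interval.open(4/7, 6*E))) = Range(1, 17, 1)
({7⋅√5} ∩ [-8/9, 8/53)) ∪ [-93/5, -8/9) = [-93/5, -8/9)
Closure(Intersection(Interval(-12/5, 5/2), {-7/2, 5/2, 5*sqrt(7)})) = {5/2}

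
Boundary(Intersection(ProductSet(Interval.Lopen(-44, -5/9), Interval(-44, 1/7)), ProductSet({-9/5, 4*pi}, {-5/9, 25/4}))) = ProductSet({-9/5}, {-5/9})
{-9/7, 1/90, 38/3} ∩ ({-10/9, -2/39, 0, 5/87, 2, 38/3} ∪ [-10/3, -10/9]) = {-9/7, 38/3}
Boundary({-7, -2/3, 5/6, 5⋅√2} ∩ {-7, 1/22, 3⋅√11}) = {-7}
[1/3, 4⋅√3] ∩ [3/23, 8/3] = [1/3, 8/3]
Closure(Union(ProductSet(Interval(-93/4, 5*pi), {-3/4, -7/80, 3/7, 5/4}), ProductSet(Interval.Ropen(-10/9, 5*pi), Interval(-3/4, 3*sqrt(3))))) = Union(ProductSet(Interval(-93/4, 5*pi), {-3/4, -7/80, 3/7, 5/4}), ProductSet(Interval(-10/9, 5*pi), Interval(-3/4, 3*sqrt(3))))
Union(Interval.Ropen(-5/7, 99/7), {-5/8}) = Interval.Ropen(-5/7, 99/7)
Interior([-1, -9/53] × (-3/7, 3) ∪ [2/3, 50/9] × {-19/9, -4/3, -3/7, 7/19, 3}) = (-1, -9/53) × (-3/7, 3)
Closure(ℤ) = ℤ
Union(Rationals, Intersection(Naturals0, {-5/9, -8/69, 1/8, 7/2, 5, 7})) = Rationals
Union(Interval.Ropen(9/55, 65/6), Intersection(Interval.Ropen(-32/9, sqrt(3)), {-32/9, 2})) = Union({-32/9}, Interval.Ropen(9/55, 65/6))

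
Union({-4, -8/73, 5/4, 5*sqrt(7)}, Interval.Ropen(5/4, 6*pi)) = Union({-4, -8/73}, Interval.Ropen(5/4, 6*pi))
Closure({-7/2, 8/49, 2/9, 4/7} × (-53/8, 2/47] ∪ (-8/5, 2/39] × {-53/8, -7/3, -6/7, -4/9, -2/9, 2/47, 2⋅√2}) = ({-7/2, 8/49, 2/9, 4/7} × [-53/8, 2/47]) ∪ ([-8/5, 2/39] × {-53/8, -7/3, -6/7, -4/9, -2/9, 2/47, 2⋅√2})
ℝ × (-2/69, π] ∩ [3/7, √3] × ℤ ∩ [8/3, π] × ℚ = ∅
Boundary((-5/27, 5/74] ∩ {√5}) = ∅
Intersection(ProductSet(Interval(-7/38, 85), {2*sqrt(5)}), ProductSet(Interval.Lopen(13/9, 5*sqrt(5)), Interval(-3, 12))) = ProductSet(Interval.Lopen(13/9, 5*sqrt(5)), {2*sqrt(5)})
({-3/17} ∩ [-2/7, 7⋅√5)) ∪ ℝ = ℝ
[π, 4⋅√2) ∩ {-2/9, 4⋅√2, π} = {π}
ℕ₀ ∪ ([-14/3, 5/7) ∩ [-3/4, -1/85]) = [-3/4, -1/85] ∪ ℕ₀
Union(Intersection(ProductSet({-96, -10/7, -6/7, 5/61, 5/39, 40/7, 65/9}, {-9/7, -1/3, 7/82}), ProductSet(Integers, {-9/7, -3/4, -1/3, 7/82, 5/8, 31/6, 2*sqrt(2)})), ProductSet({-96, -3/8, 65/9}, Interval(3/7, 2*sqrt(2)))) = Union(ProductSet({-96}, {-9/7, -1/3, 7/82}), ProductSet({-96, -3/8, 65/9}, Interval(3/7, 2*sqrt(2))))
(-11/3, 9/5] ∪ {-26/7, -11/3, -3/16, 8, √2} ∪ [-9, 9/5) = [-9, 9/5] ∪ {8}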